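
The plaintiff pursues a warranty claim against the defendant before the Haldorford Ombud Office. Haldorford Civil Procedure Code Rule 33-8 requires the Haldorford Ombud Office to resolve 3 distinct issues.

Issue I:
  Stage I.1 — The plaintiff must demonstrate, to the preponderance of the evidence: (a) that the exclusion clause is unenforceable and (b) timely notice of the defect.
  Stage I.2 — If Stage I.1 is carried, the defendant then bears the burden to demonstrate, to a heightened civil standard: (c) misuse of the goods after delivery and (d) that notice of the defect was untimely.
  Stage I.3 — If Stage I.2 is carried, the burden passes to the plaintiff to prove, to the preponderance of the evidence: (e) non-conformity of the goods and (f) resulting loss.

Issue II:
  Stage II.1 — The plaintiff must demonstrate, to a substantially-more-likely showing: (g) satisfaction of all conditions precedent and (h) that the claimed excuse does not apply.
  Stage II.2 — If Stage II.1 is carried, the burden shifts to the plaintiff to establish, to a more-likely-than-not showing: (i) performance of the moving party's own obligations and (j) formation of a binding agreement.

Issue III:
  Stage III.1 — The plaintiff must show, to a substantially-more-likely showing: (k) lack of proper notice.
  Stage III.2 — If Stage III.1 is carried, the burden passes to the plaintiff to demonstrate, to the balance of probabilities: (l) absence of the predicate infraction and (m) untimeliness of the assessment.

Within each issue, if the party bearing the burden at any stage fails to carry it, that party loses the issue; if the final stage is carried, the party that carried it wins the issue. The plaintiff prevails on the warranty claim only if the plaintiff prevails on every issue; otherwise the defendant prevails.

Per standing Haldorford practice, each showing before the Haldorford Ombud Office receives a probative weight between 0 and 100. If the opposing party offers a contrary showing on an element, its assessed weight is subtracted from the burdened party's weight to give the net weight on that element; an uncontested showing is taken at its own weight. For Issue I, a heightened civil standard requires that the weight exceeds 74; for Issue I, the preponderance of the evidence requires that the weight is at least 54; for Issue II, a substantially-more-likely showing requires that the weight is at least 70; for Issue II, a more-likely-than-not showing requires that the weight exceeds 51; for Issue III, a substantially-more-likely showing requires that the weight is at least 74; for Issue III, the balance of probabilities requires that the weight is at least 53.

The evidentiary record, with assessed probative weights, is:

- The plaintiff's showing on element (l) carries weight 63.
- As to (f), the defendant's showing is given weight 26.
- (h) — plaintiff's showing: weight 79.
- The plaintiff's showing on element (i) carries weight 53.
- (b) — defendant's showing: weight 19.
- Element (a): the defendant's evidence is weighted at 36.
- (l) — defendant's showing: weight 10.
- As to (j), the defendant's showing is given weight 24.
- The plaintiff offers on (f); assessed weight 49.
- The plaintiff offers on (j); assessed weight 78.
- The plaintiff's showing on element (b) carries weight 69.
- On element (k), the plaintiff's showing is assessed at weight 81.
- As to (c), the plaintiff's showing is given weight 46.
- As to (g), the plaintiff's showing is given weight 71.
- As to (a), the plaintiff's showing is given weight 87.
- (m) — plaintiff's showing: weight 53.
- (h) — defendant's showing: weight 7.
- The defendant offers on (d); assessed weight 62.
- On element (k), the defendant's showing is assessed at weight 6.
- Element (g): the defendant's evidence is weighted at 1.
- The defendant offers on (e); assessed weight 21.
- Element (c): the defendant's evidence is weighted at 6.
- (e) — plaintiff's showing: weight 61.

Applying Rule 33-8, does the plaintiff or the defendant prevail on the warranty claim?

— Issue I —
At Stage I.1 the plaintiff must meet the preponderance of the evidence (weight is at least 54): on (a) the weight is 87 less the opposing 36 gives net 51, which does not reach 54, so (a) does not meet the standard; on (b) the weight is 69 less the opposing 19 gives net 50, < 54, so (b) does not meet the standard.
  Stage I.1 not carried; the plaintiff fails its burden.
The defendant prevails on this issue.
— Issue II —
Stage II.1 — burden on plaintiff; standard: a substantially-more-likely showing (weight is at least 70).
    (g): 71 − 1 = 70 ≥ 70 [met]
    (h): 79 − 7 = 72 ≥ 70 [met]
  Stage II.1 carried; the burden remains with the plaintiff.
Stage II.2 — burden on plaintiff; standard: a more-likely-than-not showing (weight exceeds 51).
    (i): 53 > 51 [met]
    (j): 78 − 24 = 54 > 51 [met]
  The plaintiff carries the last stage.
With every stage satisfied, the plaintiff prevails on this issue.
— Issue III —
At Stage III.1 the plaintiff must meet a substantially-more-likely showing (weight is at least 74): on (k) the weight is 81 less the opposing 6 gives net 75, which does reach 74, so (k) meets the standard.
  Stage III.1 carried; the burden remains with the plaintiff.
At Stage III.2 the plaintiff must meet the balance of probabilities (weight is at least 53): on (l) the weight is 63 less the opposing 10 gives net 53, ≥ 53, so (l) meets the standard; on (m) the weight is 53, ≥ 53, so (m) meets the standard.
  The plaintiff carries the last stage.
With every stage satisfied, the plaintiff prevails on this issue.
Per-issue: Issue I → defendant; Issue II → plaintiff; Issue III → plaintiff. The plaintiff must prevail on every issue; overall, the defendant prevails.

defendant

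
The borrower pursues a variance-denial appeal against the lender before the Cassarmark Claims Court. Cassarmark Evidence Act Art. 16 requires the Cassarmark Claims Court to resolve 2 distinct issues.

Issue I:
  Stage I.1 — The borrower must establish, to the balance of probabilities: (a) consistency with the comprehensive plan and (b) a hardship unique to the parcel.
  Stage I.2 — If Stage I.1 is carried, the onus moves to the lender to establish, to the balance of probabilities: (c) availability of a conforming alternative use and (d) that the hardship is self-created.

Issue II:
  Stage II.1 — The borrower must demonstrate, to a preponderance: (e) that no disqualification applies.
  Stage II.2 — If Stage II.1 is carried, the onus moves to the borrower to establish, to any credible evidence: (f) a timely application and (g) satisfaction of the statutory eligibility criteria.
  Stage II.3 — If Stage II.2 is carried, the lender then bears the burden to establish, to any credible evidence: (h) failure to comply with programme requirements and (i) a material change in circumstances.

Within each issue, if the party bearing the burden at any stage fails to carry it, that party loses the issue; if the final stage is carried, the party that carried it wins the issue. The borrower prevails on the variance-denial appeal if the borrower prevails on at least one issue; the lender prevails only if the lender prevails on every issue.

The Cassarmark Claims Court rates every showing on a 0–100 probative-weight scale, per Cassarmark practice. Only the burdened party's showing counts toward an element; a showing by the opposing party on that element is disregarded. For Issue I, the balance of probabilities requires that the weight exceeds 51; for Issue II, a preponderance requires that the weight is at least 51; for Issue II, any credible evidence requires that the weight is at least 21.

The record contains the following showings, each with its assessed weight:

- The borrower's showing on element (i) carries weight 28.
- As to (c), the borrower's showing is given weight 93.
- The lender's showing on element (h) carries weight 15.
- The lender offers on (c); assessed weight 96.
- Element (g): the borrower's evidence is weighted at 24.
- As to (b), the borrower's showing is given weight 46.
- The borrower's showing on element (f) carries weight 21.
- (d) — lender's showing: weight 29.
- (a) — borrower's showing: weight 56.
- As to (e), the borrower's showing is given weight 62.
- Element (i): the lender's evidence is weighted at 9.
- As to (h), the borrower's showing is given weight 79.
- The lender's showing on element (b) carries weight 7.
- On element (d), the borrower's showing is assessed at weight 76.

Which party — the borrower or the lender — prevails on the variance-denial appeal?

borrower

— Issue I —
Stage I.1 (borrower, the balance of probabilities, weight exceeds 51): (a) 56 > 51 — meets; (b) 46 (lender's 7 disregarded) ≤ 51 — fails.
  Not every element is met, so the borrower fails to carry Stage I.1.
So the lender prevails on this issue.
— Issue II —
At Stage II.1 the borrower must meet a preponderance (weight is at least 51): on (e) the weight is 62, ≥ 51, so (e) meets the standard.
  Stage II.1 is satisfied; the borrower continues to bear the burden.
At Stage II.2 the borrower must meet any credible evidence (weight is at least 21): on (f) the weight is 21, ≥ 21, so (f) meets the standard; on (g) the weight is 24, ≥ 21, so (g) meets the standard.
  All elements met. The burden passes to the lender.
At Stage II.3 the lender must meet any credible evidence (weight is at least 21): on (h) the weight is 15 (the borrower's 79 is given no effect), which does not reach 21, so (h) does not meet the standard; on (i) the weight is 9 (the borrower's 28 is given no effect), < 21, so (i) does not meet the standard.
  The lender does not carry Stage II.3.
The analysis ends at Stage II.3; the borrower prevails on this issue.
Per-issue: Issue I → lender; Issue II → borrower. The borrower must prevail on at least one issue; overall, the borrower prevails.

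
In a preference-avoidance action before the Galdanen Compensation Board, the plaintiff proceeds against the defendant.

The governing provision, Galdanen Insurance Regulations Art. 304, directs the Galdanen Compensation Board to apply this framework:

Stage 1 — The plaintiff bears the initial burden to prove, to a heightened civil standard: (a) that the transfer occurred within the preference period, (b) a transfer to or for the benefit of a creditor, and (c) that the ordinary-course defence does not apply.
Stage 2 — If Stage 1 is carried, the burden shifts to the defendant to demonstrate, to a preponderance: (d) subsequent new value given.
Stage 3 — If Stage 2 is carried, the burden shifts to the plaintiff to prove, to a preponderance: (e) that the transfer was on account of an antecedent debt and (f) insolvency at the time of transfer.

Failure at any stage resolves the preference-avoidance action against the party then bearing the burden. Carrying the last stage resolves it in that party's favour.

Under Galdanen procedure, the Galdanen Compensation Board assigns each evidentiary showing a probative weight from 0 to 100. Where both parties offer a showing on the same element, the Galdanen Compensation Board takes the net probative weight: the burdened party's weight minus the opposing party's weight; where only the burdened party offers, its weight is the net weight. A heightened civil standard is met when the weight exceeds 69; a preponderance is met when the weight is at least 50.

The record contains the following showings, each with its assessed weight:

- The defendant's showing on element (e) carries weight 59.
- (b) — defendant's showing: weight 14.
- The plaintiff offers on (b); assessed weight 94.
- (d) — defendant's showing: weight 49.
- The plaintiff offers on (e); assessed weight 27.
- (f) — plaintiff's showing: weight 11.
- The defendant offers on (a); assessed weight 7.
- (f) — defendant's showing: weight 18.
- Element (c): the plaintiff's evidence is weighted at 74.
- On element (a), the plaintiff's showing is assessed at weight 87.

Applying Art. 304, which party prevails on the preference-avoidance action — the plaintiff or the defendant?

At Stage 1 the plaintiff must meet a heightened civil standard (weight exceeds 69): on (a) the weight is 87 less the opposing 7 gives net 80, which does exceed 69, so (a) meets the standard; on (b) the weight is 94 less the opposing 14 gives net 80, > 69, so (b) meets the standard; on (c) the weight is 74, which does exceed 69, so (c) meets the standard.
  All elements met. The burden passes to the defendant.
At Stage 2 the defendant must meet a preponderance (weight is at least 50): on (d) the weight is 49, < 50, so (d) does not meet the standard.
  The defendant does not carry Stage 2.
The plaintiff prevails.

plaintiff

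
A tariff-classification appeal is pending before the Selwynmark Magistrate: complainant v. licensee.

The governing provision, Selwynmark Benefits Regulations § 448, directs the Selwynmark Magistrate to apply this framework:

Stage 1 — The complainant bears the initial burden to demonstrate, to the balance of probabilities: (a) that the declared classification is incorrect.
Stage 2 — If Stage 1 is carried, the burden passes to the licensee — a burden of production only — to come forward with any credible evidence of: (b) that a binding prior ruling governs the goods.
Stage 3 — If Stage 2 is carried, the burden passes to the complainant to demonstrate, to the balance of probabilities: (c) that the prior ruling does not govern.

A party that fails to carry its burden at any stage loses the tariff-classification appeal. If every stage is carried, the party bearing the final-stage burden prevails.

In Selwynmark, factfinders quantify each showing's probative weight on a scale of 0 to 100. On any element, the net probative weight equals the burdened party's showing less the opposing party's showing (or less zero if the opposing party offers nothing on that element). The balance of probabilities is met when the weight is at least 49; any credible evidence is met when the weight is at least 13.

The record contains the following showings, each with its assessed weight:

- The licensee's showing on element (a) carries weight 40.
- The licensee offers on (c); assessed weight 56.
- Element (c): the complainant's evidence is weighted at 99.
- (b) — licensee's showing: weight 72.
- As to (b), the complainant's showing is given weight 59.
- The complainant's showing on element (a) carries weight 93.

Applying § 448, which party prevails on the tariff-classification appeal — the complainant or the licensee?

licensee

Stage 1 (complainant, the balance of probabilities, weight is at least 49): (a) net 93−40=53 ≥ 49 — meets.
  Stage 1 is satisfied; the onus moves to the licensee.
Stage 2 (licensee, any credible evidence, weight is at least 13): (b) net 72−59=13 ≥ 13 — meets.
  Stage 2 is satisfied; the onus moves to the complainant.
Stage 3 (complainant, the balance of probabilities, weight is at least 49): (c) net 99−56=43 < 49 — fails.
  The complainant does not carry Stage 3.
The licensee prevails.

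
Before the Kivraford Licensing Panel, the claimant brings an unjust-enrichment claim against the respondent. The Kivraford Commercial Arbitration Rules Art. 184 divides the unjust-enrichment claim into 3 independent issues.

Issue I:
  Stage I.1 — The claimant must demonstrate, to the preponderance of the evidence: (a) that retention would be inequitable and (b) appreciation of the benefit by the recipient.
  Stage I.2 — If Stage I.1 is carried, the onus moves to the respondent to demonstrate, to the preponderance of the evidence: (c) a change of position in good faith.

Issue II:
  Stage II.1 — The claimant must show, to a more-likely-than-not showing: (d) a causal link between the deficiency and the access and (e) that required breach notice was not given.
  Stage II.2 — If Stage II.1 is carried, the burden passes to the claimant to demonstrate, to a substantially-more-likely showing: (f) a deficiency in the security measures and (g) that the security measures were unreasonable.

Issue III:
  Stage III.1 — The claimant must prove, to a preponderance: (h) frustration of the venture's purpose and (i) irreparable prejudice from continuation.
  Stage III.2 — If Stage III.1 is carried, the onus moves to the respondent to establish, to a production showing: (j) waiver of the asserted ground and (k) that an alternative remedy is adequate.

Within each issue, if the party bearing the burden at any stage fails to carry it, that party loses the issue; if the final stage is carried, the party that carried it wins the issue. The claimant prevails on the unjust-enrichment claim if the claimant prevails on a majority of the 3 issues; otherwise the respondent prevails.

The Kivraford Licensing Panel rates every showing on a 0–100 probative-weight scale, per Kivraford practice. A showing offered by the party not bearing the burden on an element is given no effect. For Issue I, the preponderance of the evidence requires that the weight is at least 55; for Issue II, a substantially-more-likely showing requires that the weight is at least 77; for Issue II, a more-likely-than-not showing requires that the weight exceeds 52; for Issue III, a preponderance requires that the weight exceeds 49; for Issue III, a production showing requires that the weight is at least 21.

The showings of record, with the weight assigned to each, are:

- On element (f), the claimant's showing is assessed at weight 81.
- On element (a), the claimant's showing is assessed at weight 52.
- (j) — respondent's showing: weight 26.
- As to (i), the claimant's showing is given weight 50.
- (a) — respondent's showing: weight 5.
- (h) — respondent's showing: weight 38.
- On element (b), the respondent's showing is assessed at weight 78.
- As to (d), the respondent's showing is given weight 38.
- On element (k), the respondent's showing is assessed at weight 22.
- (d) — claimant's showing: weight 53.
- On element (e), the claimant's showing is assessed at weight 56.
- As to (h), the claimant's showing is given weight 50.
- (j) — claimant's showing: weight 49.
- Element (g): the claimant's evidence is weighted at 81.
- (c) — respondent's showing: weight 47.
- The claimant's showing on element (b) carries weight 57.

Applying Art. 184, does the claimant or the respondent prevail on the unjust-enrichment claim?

— Issue I —
At Stage I.1 the claimant must meet the preponderance of the evidence (weight is at least 55): on (a) the weight is 52 (the respondent's 5 is given no effect), < 55, so (a) does not meet the standard; on (b) the weight is 57 (the respondent's 78 is given no effect), which does reach 55, so (b) meets the standard.
  Not every element is met, so the claimant fails to carry Stage I.1.
So the respondent prevails on this issue.
— Issue II —
Stage II.1 — burden on claimant; standard: a more-likely-than-not showing (weight exceeds 52).
    (d): 53 (respondent's 38 disregarded) > 52 [met]
    (e): 56 > 52 [met]
  All elements met. The claimant retains the burden for Stage II.2.
Stage II.2 — burden on claimant; standard: a substantially-more-likely showing (weight is at least 77).
    (f): 81 ≥ 77 [met]
    (g): 81 ≥ 77 [met]
  Stage II.2 carried; the final stage is satisfied.
Every stage carried; the claimant prevails on this issue.
— Issue III —
Stage III.1 — burden on claimant; standard: a preponderance (weight exceeds 49).
    (h): 50 (respondent's 38 disregarded) > 49 [met]
    (i): 50 > 49 [met]
  Stage III.1 is satisfied; the onus moves to the respondent.
Stage III.2 — burden on respondent; standard: a production showing (weight is at least 21).
    (j): 26 (claimant's 49 disregarded) ≥ 21 [met]
    (k): 22 ≥ 21 [met]
  The respondent carries the last stage.
All stages carried — the respondent prevails on this issue.
Per-issue: Issue I → respondent; Issue II → claimant; Issue III → respondent. The claimant must prevail on a majority of issues; overall, the respondent prevails.

respondent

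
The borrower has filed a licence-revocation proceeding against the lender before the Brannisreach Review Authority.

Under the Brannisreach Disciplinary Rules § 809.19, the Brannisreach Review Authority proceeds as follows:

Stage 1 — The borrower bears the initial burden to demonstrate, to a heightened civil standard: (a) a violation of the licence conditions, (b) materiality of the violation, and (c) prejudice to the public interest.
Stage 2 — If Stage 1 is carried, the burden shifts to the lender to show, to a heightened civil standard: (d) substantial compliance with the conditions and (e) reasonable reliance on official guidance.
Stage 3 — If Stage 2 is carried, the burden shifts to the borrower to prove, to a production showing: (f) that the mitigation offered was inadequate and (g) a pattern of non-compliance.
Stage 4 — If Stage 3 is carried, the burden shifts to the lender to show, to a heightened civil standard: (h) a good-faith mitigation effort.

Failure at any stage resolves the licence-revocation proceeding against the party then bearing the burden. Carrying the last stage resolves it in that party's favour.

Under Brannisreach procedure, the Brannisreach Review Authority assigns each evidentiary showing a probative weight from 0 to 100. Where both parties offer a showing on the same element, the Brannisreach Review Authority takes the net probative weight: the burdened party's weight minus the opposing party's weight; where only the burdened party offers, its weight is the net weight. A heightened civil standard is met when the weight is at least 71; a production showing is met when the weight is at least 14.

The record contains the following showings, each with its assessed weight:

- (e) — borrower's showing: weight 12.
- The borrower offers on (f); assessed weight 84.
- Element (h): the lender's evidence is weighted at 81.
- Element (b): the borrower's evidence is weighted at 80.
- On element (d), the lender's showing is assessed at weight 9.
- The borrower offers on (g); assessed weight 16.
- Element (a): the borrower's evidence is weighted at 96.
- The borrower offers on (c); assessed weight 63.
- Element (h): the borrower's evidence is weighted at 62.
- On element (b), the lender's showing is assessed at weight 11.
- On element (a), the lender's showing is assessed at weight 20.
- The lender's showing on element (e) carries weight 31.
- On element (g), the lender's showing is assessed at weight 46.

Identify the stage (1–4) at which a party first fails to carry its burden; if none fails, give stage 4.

stage 1

Stage 1 (borrower, a heightened civil standard, weight is at least 71): (a) net 96−20=76 ≥ 71 — meets; (b) net 80−11=69 < 71 — fails; (c) 63 < 71 — fails.
  Not every element is met, so the borrower fails to carry Stage 1.
So the lender prevails.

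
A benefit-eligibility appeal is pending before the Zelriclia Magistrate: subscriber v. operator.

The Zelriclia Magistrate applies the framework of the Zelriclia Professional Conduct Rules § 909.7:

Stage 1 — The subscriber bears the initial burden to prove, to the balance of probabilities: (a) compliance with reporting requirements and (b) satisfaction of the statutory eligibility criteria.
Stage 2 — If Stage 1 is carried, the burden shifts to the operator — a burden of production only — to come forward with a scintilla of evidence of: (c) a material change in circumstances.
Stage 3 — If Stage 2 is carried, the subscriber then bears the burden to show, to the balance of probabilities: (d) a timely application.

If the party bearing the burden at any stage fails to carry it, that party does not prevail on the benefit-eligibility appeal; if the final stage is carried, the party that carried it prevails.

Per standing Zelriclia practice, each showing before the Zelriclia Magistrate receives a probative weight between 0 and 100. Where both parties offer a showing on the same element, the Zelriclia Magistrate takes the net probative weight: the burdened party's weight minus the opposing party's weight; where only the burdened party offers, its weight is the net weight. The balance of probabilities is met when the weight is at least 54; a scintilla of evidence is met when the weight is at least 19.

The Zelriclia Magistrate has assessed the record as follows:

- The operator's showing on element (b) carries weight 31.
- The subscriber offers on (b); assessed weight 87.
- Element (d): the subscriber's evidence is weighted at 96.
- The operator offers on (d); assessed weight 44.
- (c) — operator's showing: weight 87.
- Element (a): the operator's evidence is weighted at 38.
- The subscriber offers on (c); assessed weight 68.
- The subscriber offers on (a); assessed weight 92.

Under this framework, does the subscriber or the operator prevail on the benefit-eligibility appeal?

Stage 1 (subscriber, the balance of probabilities, weight is at least 54): (a) net 92−38=54 ≥ 54 — meets; (b) net 87−31=56 ≥ 54 — meets.
  Stage 1 is satisfied; the onus moves to the operator.
Stage 2 (operator, a scintilla of evidence, weight is at least 19): (c) net 87−68=19 ≥ 19 — meets.
  Stage 2 is satisfied; the onus moves to the subscriber.
Stage 3 (subscriber, the balance of probabilities, weight is at least 54): (d) net 96−44=52 < 54 — fails.
  The subscriber does not carry Stage 3.
The analysis ends at Stage 3; the operator prevails.

operator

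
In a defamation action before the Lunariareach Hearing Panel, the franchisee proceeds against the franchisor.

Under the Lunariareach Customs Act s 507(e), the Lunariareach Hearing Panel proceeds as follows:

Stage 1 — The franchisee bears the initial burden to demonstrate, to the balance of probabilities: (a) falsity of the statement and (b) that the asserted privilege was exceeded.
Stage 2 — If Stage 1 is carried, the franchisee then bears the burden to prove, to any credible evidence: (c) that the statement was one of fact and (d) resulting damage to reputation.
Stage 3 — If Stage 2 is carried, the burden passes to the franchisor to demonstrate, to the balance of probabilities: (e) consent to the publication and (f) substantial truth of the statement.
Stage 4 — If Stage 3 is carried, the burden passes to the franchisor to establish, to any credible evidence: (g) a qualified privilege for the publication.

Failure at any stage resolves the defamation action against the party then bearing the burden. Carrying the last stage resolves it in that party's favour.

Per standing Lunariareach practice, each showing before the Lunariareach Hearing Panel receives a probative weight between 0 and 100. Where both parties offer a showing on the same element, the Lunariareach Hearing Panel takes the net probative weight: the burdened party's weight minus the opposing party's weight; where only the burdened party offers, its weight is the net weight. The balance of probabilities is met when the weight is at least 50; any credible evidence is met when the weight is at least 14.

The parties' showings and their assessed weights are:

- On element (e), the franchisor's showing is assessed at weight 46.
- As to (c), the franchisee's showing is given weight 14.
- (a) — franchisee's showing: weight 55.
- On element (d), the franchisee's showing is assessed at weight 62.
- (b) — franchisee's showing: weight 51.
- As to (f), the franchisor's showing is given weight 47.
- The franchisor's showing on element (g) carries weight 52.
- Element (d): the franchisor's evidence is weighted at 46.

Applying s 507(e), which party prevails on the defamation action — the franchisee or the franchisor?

At Stage 1 the franchisee must meet the balance of probabilities (weight is at least 50): on (a) the weight is 55, ≥ 50, so (a) meets the standard; on (b) the weight is 51, which does reach 50, so (b) meets the standard.
  Stage 1 is satisfied; the franchisee continues to bear the burden.
At Stage 2 the franchisee must meet any credible evidence (weight is at least 14): on (c) the weight is 14, which does reach 14, so (c) meets the standard; on (d) the weight is 62 less the opposing 46 gives net 16, ≥ 14, so (d) meets the standard.
  The franchisee carries Stage 2; the franchisor now bears the burden.
At Stage 3 the franchisor must meet the balance of probabilities (weight is at least 50): on (e) the weight is 46, < 50, so (e) does not meet the standard; on (f) the weight is 47, < 50, so (f) does not meet the standard.
  Not every element is met, so the franchisor fails to carry Stage 3.
The analysis ends at Stage 3; the franchisee prevails.

franchisee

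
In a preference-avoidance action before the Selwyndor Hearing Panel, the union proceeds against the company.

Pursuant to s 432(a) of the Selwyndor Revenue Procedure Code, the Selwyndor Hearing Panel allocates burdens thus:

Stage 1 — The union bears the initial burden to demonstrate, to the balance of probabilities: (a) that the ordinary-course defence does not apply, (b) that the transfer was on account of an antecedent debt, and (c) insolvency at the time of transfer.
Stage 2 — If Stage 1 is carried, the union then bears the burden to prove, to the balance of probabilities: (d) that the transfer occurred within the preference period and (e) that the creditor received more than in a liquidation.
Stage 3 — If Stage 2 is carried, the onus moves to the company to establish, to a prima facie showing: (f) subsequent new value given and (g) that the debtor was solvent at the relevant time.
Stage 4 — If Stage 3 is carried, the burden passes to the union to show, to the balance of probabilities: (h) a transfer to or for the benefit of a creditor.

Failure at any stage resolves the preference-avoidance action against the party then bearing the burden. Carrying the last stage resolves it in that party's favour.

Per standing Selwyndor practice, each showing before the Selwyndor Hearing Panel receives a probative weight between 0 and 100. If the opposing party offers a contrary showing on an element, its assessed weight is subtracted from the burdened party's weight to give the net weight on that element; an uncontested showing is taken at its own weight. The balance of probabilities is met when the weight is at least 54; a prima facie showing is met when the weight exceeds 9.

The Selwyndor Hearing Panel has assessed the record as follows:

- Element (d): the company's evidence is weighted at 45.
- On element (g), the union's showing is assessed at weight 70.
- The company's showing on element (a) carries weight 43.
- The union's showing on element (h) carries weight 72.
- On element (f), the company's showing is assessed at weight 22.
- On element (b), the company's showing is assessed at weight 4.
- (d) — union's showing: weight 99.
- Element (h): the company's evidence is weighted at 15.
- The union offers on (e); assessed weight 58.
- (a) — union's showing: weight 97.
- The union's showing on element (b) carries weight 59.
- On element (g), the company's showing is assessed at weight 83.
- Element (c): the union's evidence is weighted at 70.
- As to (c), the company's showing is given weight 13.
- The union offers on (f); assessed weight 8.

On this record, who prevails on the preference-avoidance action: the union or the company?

At Stage 1 the union must meet the balance of probabilities (weight is at least 54): on (a) the weight is 97 less the opposing 43 gives net 54, which does reach 54, so (a) meets the standard; on (b) the weight is 59 less the opposing 4 gives net 55, which does reach 54, so (b) meets the standard; on (c) the weight is 70 less the opposing 13 gives net 57, which does reach 54, so (c) meets the standard.
  Stage 1 is satisfied; the union continues to bear the burden.
At Stage 2 the union must meet the balance of probabilities (weight is at least 54): on (d) the weight is 99 less the opposing 45 gives net 54, which does reach 54, so (d) meets the standard; on (e) the weight is 58, ≥ 54, so (e) meets the standard.
  The union carries Stage 2; the company now bears the burden.
At Stage 3 the company must meet a prima facie showing (weight exceeds 9): on (f) the weight is 22 less the opposing 8 gives net 14, > 9, so (f) meets the standard; on (g) the weight is 83 less the opposing 70 gives net 13, which does exceed 9, so (g) meets the standard.
  Stage 3 carried; the burden shifts to the union.
At Stage 4 the union must meet the balance of probabilities (weight is at least 54): on (h) the weight is 72 less the opposing 15 gives net 57, which does reach 54, so (h) meets the standard.
  The union carries the last stage.
All stages carried — the union prevails.

union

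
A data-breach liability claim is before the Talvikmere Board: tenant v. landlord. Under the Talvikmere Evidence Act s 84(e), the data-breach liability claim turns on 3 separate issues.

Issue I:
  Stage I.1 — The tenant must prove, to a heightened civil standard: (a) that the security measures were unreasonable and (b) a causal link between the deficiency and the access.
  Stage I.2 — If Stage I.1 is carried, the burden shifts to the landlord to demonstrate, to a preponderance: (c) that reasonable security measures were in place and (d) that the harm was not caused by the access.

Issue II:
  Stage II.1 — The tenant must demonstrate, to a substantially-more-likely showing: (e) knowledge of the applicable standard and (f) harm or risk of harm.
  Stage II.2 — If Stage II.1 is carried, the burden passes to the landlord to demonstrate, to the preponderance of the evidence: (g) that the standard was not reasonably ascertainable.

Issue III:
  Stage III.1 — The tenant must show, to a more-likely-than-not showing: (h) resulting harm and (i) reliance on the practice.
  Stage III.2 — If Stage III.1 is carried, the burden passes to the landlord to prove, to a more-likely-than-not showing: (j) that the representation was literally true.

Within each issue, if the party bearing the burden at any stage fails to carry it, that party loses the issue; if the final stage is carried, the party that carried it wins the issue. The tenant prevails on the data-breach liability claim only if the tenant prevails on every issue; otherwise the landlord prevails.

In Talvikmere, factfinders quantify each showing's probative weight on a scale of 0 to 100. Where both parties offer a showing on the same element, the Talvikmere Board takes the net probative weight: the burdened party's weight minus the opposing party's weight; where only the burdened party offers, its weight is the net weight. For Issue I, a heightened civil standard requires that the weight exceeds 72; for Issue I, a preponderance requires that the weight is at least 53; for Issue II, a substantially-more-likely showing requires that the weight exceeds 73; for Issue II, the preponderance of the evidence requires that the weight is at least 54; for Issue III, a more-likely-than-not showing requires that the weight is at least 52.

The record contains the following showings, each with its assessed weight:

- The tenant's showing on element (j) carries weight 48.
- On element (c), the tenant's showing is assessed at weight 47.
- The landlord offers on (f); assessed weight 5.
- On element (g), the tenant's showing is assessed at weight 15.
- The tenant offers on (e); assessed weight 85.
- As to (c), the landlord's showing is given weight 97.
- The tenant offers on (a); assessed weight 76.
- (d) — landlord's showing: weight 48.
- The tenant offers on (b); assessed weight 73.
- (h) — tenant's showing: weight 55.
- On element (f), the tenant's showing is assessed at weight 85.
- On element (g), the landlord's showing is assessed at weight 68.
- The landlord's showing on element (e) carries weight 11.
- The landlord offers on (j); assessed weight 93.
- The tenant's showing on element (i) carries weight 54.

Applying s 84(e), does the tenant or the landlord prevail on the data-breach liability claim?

— Issue I —
Stage I.1 — burden on tenant; standard: a heightened civil standard (weight exceeds 72).
    (a): 76 > 72 [met]
    (b): 73 > 72 [met]
  The tenant carries Stage I.1; the landlord now bears the burden.
Stage I.2 — burden on landlord; standard: a preponderance (weight is at least 53).
    (c): 97 − 47 = 50 < 53 [not met]
    (d): 48 < 53 [not met]
  The landlord does not carry Stage I.2.
The analysis ends at Stage I.2; the tenant prevails on this issue.
— Issue II —
Stage II.1 (tenant, a substantially-more-likely showing, weight exceeds 73): (e) net 85−11=74 > 73 — meets; (f) net 85−5=80 > 73 — meets.
  The tenant carries Stage II.1; the landlord now bears the burden.
Stage II.2 (landlord, the preponderance of the evidence, weight is at least 54): (g) net 68−15=53 < 54 — fails.
  Not every element is met, so the landlord fails to carry Stage II.2.
The tenant prevails on this issue.
— Issue III —
At Stage III.1 the tenant must meet a more-likely-than-not showing (weight is at least 52): on (h) the weight is 55, ≥ 52, so (h) meets the standard; on (i) the weight is 54, which does reach 52, so (i) meets the standard.
  Stage III.1 is satisfied; the onus moves to the landlord.
At Stage III.2 the landlord must meet a more-likely-than-not showing (weight is at least 52): on (j) the weight is 93 less the opposing 48 gives net 45, which does not reach 52, so (j) does not meet the standard.
  Not every element is met, so the landlord fails to carry Stage III.2.
So the tenant prevails on this issue.
Per-issue: Issue I → tenant; Issue II → tenant; Issue III → tenant. The tenant must prevail on every issue; overall, the tenant prevails.

tenant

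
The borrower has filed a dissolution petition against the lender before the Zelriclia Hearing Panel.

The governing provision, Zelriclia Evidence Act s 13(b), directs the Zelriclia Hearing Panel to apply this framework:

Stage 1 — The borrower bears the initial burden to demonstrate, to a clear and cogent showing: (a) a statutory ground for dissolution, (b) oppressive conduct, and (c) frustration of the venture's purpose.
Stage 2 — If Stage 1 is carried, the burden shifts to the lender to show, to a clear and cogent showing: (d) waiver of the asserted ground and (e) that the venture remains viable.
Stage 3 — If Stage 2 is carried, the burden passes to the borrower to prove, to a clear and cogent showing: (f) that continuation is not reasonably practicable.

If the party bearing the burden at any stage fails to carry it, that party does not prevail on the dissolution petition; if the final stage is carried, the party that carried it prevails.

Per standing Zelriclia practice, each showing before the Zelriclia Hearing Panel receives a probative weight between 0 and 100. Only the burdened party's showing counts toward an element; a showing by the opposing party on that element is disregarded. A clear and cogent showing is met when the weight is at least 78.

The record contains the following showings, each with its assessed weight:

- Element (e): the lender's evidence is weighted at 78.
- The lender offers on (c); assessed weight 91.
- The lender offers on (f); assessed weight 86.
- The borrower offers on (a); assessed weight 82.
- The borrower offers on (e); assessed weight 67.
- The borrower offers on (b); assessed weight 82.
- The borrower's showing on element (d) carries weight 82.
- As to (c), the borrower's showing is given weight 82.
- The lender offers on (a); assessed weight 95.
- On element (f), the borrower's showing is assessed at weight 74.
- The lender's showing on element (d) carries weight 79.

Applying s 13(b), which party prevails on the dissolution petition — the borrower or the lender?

Stage 1 (borrower, a clear and cogent showing, weight is at least 78): (a) 82 (lender's 95 disregarded) ≥ 78 — meets; (b) 82 ≥ 78 — meets; (c) 82 (lender's 91 disregarded) ≥ 78 — meets.
  Stage 1 is satisfied; the onus moves to the lender.
Stage 2 (lender, a clear and cogent showing, weight is at least 78): (d) 79 (borrower's 82 disregarded) ≥ 78 — meets; (e) 78 (borrower's 67 disregarded) ≥ 78 — meets.
  Stage 2 carried; the burden shifts to the borrower.
Stage 3 (borrower, a clear and cogent showing, weight is at least 78): (f) 74 (lender's 86 disregarded) < 78 — fails.
  Not every element is met, so the borrower fails to carry Stage 3.
So the lender prevails.

lender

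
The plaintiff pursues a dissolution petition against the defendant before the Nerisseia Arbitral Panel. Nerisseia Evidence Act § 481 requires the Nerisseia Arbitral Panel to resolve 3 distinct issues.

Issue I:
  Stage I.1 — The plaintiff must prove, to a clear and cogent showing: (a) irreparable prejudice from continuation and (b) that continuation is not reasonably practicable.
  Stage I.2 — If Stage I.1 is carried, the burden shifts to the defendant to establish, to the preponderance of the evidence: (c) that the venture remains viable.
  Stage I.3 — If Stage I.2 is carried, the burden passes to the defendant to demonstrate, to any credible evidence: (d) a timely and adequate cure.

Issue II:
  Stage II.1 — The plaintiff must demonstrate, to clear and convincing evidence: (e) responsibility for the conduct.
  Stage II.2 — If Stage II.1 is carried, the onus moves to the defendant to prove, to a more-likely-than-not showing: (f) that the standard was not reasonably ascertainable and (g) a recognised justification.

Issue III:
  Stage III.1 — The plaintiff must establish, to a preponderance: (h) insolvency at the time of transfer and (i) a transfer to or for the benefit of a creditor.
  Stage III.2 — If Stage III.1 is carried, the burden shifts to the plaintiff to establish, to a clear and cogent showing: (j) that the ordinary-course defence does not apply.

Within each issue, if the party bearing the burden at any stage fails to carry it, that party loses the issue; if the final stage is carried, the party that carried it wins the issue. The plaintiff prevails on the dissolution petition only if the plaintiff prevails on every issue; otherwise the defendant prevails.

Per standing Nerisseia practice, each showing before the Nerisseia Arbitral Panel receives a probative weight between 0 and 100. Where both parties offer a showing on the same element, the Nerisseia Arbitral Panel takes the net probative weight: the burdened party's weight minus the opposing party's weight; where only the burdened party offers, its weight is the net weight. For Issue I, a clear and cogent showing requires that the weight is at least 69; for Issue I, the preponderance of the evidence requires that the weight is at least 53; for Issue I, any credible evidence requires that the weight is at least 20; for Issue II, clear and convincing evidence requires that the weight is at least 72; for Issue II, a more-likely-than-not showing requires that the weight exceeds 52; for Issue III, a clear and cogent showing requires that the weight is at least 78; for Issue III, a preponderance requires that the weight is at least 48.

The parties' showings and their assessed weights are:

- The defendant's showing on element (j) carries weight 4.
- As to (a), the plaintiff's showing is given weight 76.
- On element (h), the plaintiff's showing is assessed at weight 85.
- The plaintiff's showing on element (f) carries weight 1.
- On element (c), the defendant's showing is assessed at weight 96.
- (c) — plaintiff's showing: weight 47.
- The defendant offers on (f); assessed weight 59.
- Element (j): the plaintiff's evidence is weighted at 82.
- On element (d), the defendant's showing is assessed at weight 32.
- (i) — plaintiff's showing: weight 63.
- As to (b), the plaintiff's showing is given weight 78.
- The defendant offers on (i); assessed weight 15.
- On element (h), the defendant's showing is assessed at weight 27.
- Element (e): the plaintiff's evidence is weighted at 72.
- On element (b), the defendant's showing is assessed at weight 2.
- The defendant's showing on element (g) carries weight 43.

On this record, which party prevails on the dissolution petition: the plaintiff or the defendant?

— Issue I —
Stage I.1 — burden on plaintiff; standard: a clear and cogent showing (weight is at least 69).
    (a): 76 ≥ 69 [met]
    (b): 78 − 2 = 76 ≥ 69 [met]
  Stage I.1 carried; the burden shifts to the defendant.
Stage I.2 — burden on defendant; standard: the preponderance of the evidence (weight is at least 53).
    (c): 96 − 47 = 49 < 53 [not met]
  The defendant does not carry Stage I.2.
The analysis ends at Stage I.2; the plaintiff prevails on this issue.
— Issue II —
At Stage II.1 the plaintiff must meet clear and convincing evidence (weight is at least 72): on (e) the weight is 72, which does reach 72, so (e) meets the standard.
  Stage II.1 is satisfied; the onus moves to the defendant.
At Stage II.2 the defendant must meet a more-likely-than-not showing (weight exceeds 52): on (f) the weight is 59 less the opposing 1 gives net 58, which does exceed 52, so (f) meets the standard; on (g) the weight is 43, ≤ 52, so (g) does not meet the standard.
  Stage II.2 not carried; the defendant fails its burden.
The plaintiff prevails on this issue.
— Issue III —
Stage III.1 (plaintiff, a preponderance, weight is at least 48): (h) net 85−27=58 ≥ 48 — meets; (i) net 63−15=48 ≥ 48 — meets.
  Stage III.1 is satisfied; the plaintiff continues to bear the burden.
Stage III.2 (plaintiff, a clear and cogent showing, weight is at least 78): (j) net 82−4=78 ≥ 78 — meets.
  Stage III.2 carried; the final stage is satisfied.
Every stage carried; the plaintiff prevails on this issue.
Per-issue: Issue I → plaintiff; Issue II → plaintiff; Issue III → plaintiff. The plaintiff must prevail on every issue; overall, the plaintiff prevails.

plaintiff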